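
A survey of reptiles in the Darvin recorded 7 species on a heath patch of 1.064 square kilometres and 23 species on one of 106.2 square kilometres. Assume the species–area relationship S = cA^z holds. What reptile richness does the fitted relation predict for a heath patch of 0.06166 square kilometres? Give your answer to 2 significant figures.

z = ln(23/7) / ln(106.2/1.064) = 1.1896 / 4.6033 = 0.2584
c = 7 / 1.064^0.2584 = 7 / 1.016 = 6.889
S₃ = 6.889 × 0.06166^0.2584 = 6.889 × 0.4868 ≈ 3.353

3.4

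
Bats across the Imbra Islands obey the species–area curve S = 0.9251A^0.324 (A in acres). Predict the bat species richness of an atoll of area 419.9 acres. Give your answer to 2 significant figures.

6.5

S = 0.9251 × 419.9^0.324 = 0.9251 × 7.078 ≈ 6.548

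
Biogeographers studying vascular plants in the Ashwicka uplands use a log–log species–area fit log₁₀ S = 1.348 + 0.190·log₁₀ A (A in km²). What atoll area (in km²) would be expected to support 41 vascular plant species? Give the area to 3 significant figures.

24.8 km²

41 = 22.28 × A^0.19  ⇒  A^0.19 = 41/22.28 = 1.84
ln A = ln(1.84) / 0.19 = 0.6097 / 0.19 = 3.2089
A = e^3.2089 ≈ 24.75 km²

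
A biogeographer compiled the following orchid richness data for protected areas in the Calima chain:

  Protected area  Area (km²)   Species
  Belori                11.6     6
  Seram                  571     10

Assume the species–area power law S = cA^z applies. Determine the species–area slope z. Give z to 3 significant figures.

0.131

Taking logs: ln S = ln c + z ln A, so z = (ln S₂ − ln S₁)/(ln A₂ − ln A₁).
z = ln(10/6) / ln(571/11.6) = ln(1.667) / ln(49.22) = 0.5108 / 3.8964 = 0.1311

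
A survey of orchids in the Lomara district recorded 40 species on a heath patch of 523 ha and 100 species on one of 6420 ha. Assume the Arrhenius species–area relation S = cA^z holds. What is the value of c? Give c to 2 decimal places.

4.06

z = ln(S₂/S₁) / ln(A₂/A₁) = ln(100/40) / ln(6420/523) = 0.9163 / 2.5076 = 0.3654
c = S₁ / A₁^z = 40 / 523^0.3654 = 40 / 9.848 = 4.062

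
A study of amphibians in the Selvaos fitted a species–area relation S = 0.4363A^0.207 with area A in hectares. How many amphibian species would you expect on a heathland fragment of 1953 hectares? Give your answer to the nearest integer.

2

S = 0.4363 × 1953^0.207
ln S = ln 0.4363 + 0.207 × ln 1953 = -0.8294 + 0.207 × 7.5771 = 0.7390
S = e^0.7390 ≈ 2.094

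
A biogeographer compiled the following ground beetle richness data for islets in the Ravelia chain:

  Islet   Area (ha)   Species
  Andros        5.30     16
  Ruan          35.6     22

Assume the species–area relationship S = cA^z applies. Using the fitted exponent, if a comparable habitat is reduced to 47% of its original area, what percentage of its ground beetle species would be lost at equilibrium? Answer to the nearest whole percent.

12%

z = ln(22/16) / ln(35.6/5.3) = 0.3185 / 1.9046 = 0.1672
S_new/S_old = (A_new/A_old)^z = 0.47^0.1672 = exp(0.1672 × -0.7550) = 0.8814
Fraction lost = 1 − 0.8814 = 0.1186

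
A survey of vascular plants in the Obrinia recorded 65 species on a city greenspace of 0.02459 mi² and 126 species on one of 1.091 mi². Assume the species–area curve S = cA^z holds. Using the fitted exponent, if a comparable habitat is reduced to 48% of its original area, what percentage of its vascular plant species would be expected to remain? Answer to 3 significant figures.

88.0%

z = ln(126/65) / ln(1.091/0.02459) = 0.6619 / 3.7925 = 0.1745
S_new/S_old = (A_new/A_old)^z = 0.48^0.1745 = exp(0.1745 × -0.7340) = 0.8798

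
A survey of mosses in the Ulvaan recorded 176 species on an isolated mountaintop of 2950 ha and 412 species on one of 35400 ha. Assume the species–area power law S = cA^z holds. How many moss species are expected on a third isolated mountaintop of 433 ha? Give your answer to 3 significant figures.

z = ln(412/176) / ln(35400/2950) = 0.8505 / 2.4849 = 0.3423
c = 176 / 2950^0.3423 = 176 / 15.4 = 11.42
S₃ = 11.42 × 433^0.3423 = 11.42 × 7.988 ≈ 91.26

91.3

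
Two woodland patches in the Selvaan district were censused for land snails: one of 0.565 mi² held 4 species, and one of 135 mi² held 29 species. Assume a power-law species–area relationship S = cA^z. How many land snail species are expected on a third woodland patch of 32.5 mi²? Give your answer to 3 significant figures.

z = ln(29/4) / ln(135/0.565) = 1.9810 / 5.4762 = 0.3617
c = 4 / 0.565^0.3617 = 4 / 0.8134 = 4.918
S₃ = 4.918 × 32.5^0.3617 = 4.918 × 3.523 ≈ 17.33

17.3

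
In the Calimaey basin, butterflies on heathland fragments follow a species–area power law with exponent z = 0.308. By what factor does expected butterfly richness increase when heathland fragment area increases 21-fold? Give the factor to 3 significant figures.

S₂/S₁ = (A₂/A₁)^z = 21^0.308
ln(S₂/S₁) = 0.308 × ln 21 = 0.308 × 3.0445 = 0.9377
S₂/S₁ = e^0.9377 ≈ 2.554

2.55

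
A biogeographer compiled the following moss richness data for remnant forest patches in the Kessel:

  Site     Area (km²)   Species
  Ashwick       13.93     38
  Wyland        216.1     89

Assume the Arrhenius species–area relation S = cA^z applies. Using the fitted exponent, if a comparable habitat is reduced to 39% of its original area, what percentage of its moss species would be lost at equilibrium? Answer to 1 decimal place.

25.3%

z = ln(89/38) / ln(216.1/13.93) = 0.8511 / 2.7417 = 0.3104
S_new/S_old = (A_new/A_old)^z = 0.39^0.3104 = exp(0.3104 × -0.9416) = 0.7466
Fraction lost = 1 − 0.7466 = 0.2534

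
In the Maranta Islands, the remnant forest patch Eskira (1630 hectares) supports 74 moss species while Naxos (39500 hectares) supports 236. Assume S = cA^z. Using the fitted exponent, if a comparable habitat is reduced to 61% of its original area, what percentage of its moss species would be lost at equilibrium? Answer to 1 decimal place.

16.5%

z = ln(236/74) / ln(39500/1630) = 1.1598 / 3.1877 = 0.3638
S_new/S_old = (A_new/A_old)^z = 0.61^0.3638 = exp(0.3638 × -0.4943) = 0.8354
Fraction lost = 1 − 0.8354 = 0.1646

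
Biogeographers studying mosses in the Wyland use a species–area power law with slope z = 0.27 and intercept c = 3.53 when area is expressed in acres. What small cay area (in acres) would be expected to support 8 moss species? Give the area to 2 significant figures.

21 acres

8 = 3.53 × A^0.27  ⇒  A^0.27 = 8/3.53 = 2.266
ln A = ln(2.266) / 0.27 = 0.8181 / 0.27 = 3.0302
A = e^3.0302 ≈ 20.7 acres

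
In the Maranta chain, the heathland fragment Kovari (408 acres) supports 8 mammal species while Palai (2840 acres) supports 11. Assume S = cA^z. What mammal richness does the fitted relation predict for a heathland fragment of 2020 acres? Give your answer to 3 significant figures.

10.4

z = ln(11/8) / ln(2840/408) = 0.3185 / 1.9403 = 0.1641
c = 8 / 408^0.1641 = 8 / 2.682 = 2.983
S₃ = 2.983 × 2020^0.1641 = 2.983 × 3.487 ≈ 10.4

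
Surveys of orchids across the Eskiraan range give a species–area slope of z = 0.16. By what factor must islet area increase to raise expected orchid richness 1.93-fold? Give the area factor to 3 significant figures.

60.9

(A₂/A₁)^0.16 = 1.93, so A₂/A₁ = 1.93^(1/0.16) = 1.93^6.25
ln(A₂/A₁) = ln 1.93 / 0.16 = 0.6575 / 0.16 = 4.1095
A₂/A₁ = e^4.1095 ≈ 60.92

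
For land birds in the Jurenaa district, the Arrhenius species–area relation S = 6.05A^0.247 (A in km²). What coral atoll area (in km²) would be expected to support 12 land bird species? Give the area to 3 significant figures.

12 = 6.05 × A^0.247  ⇒  A^0.247 = 12/6.05 = 1.983
ln A = ln(1.983) / 0.247 = 0.6848 / 0.247 = 2.7727
A = e^2.7727 ≈ 16 km²

16.0 km²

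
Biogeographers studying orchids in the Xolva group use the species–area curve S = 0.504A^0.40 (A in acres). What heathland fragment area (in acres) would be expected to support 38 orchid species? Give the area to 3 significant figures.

38 = 0.504 × A^0.4  ⇒  A^0.4 = 38/0.504 = 75.4
ln A = ln(75.4) / 0.4 = 4.3228 / 0.4 = 10.8069
A = e^10.8069 ≈ 49361 acres

49400 acres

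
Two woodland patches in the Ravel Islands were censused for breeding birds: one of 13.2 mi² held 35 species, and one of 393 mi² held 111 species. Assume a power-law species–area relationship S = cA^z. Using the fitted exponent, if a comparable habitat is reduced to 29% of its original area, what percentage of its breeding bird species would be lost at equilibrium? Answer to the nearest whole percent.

z = ln(111/35) / ln(393/13.2) = 1.1542 / 3.3936 = 0.3401
S_new/S_old = (A_new/A_old)^z = 0.29^0.3401 = exp(0.3401 × -1.2379) = 0.6564
Fraction lost = 1 − 0.6564 = 0.3436

34%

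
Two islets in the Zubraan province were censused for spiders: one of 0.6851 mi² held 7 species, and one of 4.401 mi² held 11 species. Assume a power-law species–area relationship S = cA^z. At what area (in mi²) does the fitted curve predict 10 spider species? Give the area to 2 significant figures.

3.0 mi²

z = ln(11/7) / ln(4.401/0.6851) = 0.4520 / 1.8600 = 0.2430
c = 7 / 0.6851^0.2430 = 7 / 0.9122 = 7.674
A = (10/7.674)^(1/0.2430) ⇒ ln A = ln(1.303)/0.2430 = 1.0896
A = e^1.0896 ≈ 2.973 mi²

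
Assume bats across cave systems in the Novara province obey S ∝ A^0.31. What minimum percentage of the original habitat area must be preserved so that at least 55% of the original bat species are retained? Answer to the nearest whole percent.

Need (A_new/A_old)^0.31 = 0.55, so A_new/A_old = 0.55^(1/0.31) = 0.55^3.226
ln(A_new/A_old) = ln 0.55 / 0.31 = -0.5978 / 0.31 = -1.9285
A_new/A_old = e^-1.9285 ≈ 0.1454

15%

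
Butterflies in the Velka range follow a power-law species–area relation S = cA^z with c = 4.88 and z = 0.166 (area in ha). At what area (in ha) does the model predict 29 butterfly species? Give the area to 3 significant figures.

29 = 4.88 × A^0.166  ⇒  A^0.166 = 29/4.88 = 5.943
ln A = ln(5.943) / 0.166 = 1.7822 / 0.166 = 10.7358
A = e^10.7358 ≈ 45975 ha

46000 ha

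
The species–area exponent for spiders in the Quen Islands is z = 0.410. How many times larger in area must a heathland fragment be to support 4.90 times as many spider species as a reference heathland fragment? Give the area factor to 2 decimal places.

48.24

(A₂/A₁)^0.41 = 4.9, so A₂/A₁ = 4.9^(1/0.41) = 4.9^2.439
ln(A₂/A₁) = ln 4.9 / 0.41 = 1.5892 / 0.41 = 3.8762
A₂/A₁ = e^3.8762 ≈ 48.24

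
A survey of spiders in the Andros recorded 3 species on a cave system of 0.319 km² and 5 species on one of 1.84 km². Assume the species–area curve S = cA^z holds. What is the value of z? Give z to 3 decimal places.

0.292

Taking logs: ln S = ln c + z ln A, so z = (ln S₂ − ln S₁)/(ln A₂ − ln A₁).
z = ln(5/3) / ln(1.84/0.319) = ln(1.667) / ln(5.768) = 0.5108 / 1.7523 = 0.2915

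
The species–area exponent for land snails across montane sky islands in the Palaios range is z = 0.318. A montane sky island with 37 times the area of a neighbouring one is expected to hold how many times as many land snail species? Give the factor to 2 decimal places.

3.15

S₂/S₁ = (A₂/A₁)^z = 37^0.318
ln(S₂/S₁) = 0.318 × ln 37 = 0.318 × 3.6109 = 1.1483
S₂/S₁ = e^1.1483 ≈ 3.153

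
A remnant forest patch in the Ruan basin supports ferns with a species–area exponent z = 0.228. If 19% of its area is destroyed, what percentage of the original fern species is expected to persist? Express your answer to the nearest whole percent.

S_new/S_old = (A_new/A_old)^z = 0.81^0.228
= exp(0.228 × ln 0.81) = exp(0.228 × -0.2107) = exp(-0.0480) ≈ 0.9531

95%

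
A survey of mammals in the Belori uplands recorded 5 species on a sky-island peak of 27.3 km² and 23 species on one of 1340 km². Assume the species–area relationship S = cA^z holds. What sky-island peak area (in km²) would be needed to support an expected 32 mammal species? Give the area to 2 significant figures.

3100 km²

z = ln(23/5) / ln(1340/27.3) = 1.5261 / 3.8935 = 0.3919
c = 5 / 27.3^0.3919 = 5 / 3.655 = 1.368
A = (32/1.368)^(1/0.3919) ⇒ ln A = ln(23.39)/0.3919 = 8.0430
A = e^8.0430 ≈ 3112 km²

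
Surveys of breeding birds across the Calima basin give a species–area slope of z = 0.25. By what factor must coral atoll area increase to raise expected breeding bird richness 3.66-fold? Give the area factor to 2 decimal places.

(A₂/A₁)^0.25 = 3.66, so A₂/A₁ = 3.66^(1/0.25) = 3.66^4
ln(A₂/A₁) = ln 3.66 / 0.25 = 1.2975 / 0.25 = 5.1899
A₂/A₁ = e^5.1899 ≈ 179.4

179.44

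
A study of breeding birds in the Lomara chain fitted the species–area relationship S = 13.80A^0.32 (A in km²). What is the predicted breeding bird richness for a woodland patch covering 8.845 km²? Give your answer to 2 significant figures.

28

S = 13.8 × 8.845^0.32
ln S = ln 13.8 + 0.32 × ln 8.845 = 2.6247 + 0.32 × 2.1799 = 3.3222
S = e^3.3222 ≈ 27.72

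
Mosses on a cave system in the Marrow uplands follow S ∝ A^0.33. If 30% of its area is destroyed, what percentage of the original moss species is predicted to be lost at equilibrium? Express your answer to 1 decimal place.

S_new/S_old = (A_new/A_old)^z = 0.7^0.33
= exp(0.33 × ln 0.7) = exp(0.33 × -0.3567) = exp(-0.1177) ≈ 0.889
Fraction lost = 1 − 0.889 = 0.111

11.1%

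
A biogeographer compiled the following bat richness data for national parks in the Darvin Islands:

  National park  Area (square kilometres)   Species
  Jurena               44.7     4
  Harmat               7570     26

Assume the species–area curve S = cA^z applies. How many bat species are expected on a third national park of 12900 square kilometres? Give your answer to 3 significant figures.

z = ln(26/4) / ln(7570/44.7) = 1.8718 / 5.1320 = 0.3647
c = 4 / 44.7^0.3647 = 4 / 3.999 = 1
S₃ = 1 × 12900^0.3647 = 1 × 31.57 ≈ 31.58

31.6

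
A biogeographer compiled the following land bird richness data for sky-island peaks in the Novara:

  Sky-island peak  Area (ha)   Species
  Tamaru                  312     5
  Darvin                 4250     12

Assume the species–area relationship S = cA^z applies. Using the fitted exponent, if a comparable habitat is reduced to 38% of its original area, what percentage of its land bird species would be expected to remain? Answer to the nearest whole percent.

72%

z = ln(12/5) / ln(4250/312) = 0.8755 / 2.6117 = 0.3352
S_new/S_old = (A_new/A_old)^z = 0.38^0.3352 = exp(0.3352 × -0.9676) = 0.723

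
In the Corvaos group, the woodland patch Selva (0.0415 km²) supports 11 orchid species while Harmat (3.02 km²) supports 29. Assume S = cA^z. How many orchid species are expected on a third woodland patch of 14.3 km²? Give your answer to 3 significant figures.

z = ln(29/11) / ln(3.02/0.0415) = 0.9694 / 4.2873 = 0.2261
c = 11 / 0.0415^0.2261 = 11 / 0.487 = 22.59
S₃ = 22.59 × 14.3^0.2261 = 22.59 × 1.825 ≈ 41.22

41.2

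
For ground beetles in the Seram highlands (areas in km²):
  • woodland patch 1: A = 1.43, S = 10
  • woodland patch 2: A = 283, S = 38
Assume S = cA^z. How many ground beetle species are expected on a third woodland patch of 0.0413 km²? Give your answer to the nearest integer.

4

z = ln(38/10) / ln(283/1.43) = 1.3350 / 5.2878 = 0.2525
c = 10 / 1.43^0.2525 = 10 / 1.095 = 9.137
S₃ = 9.137 × 0.0413^0.2525 = 9.137 × 0.4473 ≈ 4.087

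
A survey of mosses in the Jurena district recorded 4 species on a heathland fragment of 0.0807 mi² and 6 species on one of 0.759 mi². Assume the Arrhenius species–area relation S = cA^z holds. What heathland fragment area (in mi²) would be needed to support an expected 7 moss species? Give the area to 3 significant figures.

z = ln(6/4) / ln(0.759/0.0807) = 0.4055 / 2.2413 = 0.1809
c = 4 / 0.0807^0.1809 = 4 / 0.6342 = 6.307
A = (7/6.307)^(1/0.1809) ⇒ ln A = ln(1.11)/0.1809 = 0.5763
A = e^0.5763 ≈ 1.78 mi²

1.78 mi²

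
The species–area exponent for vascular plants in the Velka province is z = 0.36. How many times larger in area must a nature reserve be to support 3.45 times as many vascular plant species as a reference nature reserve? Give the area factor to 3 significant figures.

(A₂/A₁)^0.36 = 3.45, so A₂/A₁ = 3.45^(1/0.36) = 3.45^2.778
ln(A₂/A₁) = ln 3.45 / 0.36 = 1.2384 / 0.36 = 3.4399
A₂/A₁ = e^3.4399 ≈ 31.18

31.2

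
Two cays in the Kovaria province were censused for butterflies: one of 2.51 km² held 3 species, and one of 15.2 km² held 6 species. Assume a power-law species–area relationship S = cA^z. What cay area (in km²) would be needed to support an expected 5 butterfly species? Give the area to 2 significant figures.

z = ln(6/3) / ln(15.2/2.51) = 0.6931 / 1.8010 = 0.3849
c = 3 / 2.51^0.3849 = 3 / 1.425 = 2.105
A = (5/2.105)^(1/0.3849) ⇒ ln A = ln(2.375)/0.3849 = 2.2476
A = e^2.2476 ≈ 9.465 km²

9.5 km²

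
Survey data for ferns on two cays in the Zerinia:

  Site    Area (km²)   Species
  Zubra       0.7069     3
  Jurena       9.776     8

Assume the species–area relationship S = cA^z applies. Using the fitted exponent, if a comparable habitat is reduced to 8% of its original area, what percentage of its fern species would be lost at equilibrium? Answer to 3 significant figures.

z = ln(8/3) / ln(9.776/0.7069) = 0.9808 / 2.6268 = 0.3734
S_new/S_old = (A_new/A_old)^z = 0.08^0.3734 = exp(0.3734 × -2.5257) = 0.3894
Fraction lost = 1 − 0.3894 = 0.6106

61.1%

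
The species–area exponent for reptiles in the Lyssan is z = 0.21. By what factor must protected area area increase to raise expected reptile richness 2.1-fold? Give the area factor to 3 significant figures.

34.2

(A₂/A₁)^0.21 = 2.1, so A₂/A₁ = 2.1^(1/0.21) = 2.1^4.762
ln(A₂/A₁) = ln 2.1 / 0.21 = 0.7419 / 0.21 = 3.5330
A₂/A₁ = e^3.5330 ≈ 34.23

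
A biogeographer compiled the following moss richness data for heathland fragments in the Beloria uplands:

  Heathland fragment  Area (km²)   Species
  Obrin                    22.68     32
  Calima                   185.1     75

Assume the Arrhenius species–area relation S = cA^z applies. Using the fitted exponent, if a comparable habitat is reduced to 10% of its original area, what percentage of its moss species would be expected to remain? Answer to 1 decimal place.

z = ln(75/32) / ln(185.1/22.68) = 0.8518 / 2.0994 = 0.4057
S_new/S_old = (A_new/A_old)^z = 0.1^0.4057 = exp(0.4057 × -2.3026) = 0.3929

39.3%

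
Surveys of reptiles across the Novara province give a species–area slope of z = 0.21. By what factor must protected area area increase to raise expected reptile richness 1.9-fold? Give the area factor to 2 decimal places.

(A₂/A₁)^0.21 = 1.9, so A₂/A₁ = 1.9^(1/0.21) = 1.9^4.762
ln(A₂/A₁) = ln 1.9 / 0.21 = 0.6419 / 0.21 = 3.0564
A₂/A₁ = e^3.0564 ≈ 21.25

21.25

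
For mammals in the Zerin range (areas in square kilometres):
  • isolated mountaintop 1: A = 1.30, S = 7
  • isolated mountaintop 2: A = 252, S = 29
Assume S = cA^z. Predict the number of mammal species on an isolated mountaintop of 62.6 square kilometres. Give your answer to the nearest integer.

z = ln(29/7) / ln(252/1.3) = 1.4214 / 5.2671 = 0.2699
c = 7 / 1.3^0.2699 = 7 / 1.073 = 6.522
S₃ = 6.522 × 62.6^0.2699 = 6.522 × 3.054 ≈ 19.91

20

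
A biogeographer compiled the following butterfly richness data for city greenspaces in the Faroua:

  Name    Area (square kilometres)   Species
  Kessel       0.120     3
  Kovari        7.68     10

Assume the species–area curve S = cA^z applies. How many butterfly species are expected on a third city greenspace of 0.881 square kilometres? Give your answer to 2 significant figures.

z = ln(10/3) / ln(7.68/0.12) = 1.2040 / 4.1589 = 0.2895
c = 3 / 0.12^0.2895 = 3 / 0.5413 = 5.542
S₃ = 5.542 × 0.881^0.2895 = 5.542 × 0.964 ≈ 5.343

5.3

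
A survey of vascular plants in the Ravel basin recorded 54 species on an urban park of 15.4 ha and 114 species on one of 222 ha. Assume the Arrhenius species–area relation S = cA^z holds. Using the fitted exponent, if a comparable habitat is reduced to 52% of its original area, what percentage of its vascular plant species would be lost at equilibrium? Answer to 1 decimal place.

z = ln(114/54) / ln(222/15.4) = 0.7472 / 2.6683 = 0.2800
S_new/S_old = (A_new/A_old)^z = 0.52^0.2800 = exp(0.2800 × -0.6539) = 0.8327
Fraction lost = 1 − 0.8327 = 0.1673

16.7%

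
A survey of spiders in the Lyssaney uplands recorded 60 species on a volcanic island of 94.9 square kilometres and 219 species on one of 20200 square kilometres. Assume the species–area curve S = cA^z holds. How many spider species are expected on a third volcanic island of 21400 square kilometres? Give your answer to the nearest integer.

222

z = ln(219/60) / ln(20200/94.9) = 1.2947 / 5.3606 = 0.2415
c = 60 / 94.9^0.2415 = 60 / 3.003 = 19.98
S₃ = 19.98 × 21400^0.2415 = 19.98 × 11.11 ≈ 222.1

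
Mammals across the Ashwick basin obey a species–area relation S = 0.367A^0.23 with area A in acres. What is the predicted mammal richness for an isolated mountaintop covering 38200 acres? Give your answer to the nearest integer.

4

S = 0.367 × 38200^0.23 = 0.367 × 11.32 ≈ 4.155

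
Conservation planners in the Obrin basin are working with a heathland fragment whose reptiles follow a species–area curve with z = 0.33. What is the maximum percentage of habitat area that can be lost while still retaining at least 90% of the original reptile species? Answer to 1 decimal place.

Need (A_new/A_old)^0.33 = 0.9, so A_new/A_old = 0.9^(1/0.33) = 0.9^3.03
ln(A_new/A_old) = ln 0.9 / 0.33 = -0.1054 / 0.33 = -0.3193
A_new/A_old = e^-0.3193 ≈ 0.7267
Fraction that can be lost = 1 − 0.7267 = 0.2733

27.3%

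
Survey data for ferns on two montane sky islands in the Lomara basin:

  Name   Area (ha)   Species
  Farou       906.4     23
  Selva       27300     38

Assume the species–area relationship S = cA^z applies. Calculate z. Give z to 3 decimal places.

0.147

Taking logs: ln S = ln c + z ln A, so z = (ln S₂ − ln S₁)/(ln A₂ − ln A₁).
z = ln(38/23) / ln(27300/906.4) = ln(1.652) / ln(30.12) = 0.5021 / 3.4052 = 0.1475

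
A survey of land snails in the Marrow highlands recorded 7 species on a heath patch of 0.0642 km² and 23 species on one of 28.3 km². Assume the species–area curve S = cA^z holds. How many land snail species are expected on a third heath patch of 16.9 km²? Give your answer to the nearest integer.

21

z = ln(23/7) / ln(28.3/0.0642) = 1.1896 / 6.0886 = 0.1954
c = 7 / 0.0642^0.1954 = 7 / 0.5848 = 11.97
S₃ = 11.97 × 16.9^0.1954 = 11.97 × 1.737 ≈ 20.8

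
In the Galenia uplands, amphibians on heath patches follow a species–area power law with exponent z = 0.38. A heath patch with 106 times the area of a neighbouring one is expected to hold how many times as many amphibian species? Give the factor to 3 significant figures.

5.88

S₂/S₁ = (A₂/A₁)^z = 106^0.38
ln(S₂/S₁) = 0.38 × ln 106 = 0.38 × 4.6634 = 1.7721
S₂/S₁ = e^1.7721 ≈ 5.883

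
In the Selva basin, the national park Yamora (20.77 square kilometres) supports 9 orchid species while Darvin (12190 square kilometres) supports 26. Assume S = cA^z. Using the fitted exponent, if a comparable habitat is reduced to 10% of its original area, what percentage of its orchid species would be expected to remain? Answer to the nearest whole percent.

z = ln(26/9) / ln(12190/20.77) = 1.0609 / 6.3749 = 0.1664
S_new/S_old = (A_new/A_old)^z = 0.1^0.1664 = exp(0.1664 × -2.3026) = 0.6817

68%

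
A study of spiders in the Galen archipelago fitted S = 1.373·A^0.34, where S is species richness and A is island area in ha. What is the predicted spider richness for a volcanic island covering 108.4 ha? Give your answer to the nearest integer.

S = 1.373 × 108.4^0.34
ln S = ln 1.373 + 0.34 × ln 108.4 = 0.3170 + 0.34 × 4.6858 = 1.9102
S = e^1.9102 ≈ 6.754

7 species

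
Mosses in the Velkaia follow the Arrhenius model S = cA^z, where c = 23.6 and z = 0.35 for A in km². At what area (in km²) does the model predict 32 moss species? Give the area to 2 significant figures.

2.4 km²

32 = 23.6 × A^0.35  ⇒  A^0.35 = 32/23.6 = 1.356
ln A = ln(1.356) / 0.35 = 0.3045 / 0.35 = 0.8700
A = e^0.8700 ≈ 2.387 km²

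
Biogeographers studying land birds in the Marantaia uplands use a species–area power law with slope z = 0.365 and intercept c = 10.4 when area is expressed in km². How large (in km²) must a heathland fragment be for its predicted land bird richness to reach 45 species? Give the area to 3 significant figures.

45 = 10.4 × A^0.365  ⇒  A^0.365 = 45/10.4 = 4.327
ln A = ln(4.327) / 0.365 = 1.4649 / 0.365 = 4.0133
A = e^4.0133 ≈ 55.33 km²

55.3 km²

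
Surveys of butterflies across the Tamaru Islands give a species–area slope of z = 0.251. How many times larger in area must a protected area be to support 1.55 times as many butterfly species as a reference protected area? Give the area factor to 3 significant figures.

(A₂/A₁)^0.251 = 1.55, so A₂/A₁ = 1.55^(1/0.251) = 1.55^3.984
ln(A₂/A₁) = ln 1.55 / 0.251 = 0.4383 / 0.251 = 1.7460
A₂/A₁ = e^1.7460 ≈ 5.732

5.73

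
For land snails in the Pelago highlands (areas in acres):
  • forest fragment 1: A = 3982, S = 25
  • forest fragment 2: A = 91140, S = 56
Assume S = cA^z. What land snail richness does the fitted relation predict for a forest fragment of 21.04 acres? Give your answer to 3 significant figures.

6.48

z = ln(56/25) / ln(91140/3982) = 0.8065 / 3.1306 = 0.2576
c = 25 / 3982^0.2576 = 25 / 8.461 = 2.955
S₃ = 2.955 × 21.04^0.2576 = 2.955 × 2.192 ≈ 6.477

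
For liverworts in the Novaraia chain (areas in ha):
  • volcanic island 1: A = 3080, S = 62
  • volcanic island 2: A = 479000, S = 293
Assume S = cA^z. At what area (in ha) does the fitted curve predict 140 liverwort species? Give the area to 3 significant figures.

z = ln(293/62) / ln(479000/3080) = 1.5530 / 5.0468 = 0.3077
c = 62 / 3080^0.3077 = 62 / 11.84 = 5.234
A = (140/5.234)^(1/0.3077) ⇒ ln A = ln(26.75)/0.3077 = 10.6795
A = e^10.6795 ≈ 43457 ha

43500 ha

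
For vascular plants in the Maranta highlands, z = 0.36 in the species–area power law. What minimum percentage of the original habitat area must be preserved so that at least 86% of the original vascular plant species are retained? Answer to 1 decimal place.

65.8%

Need (A_new/A_old)^0.36 = 0.86, so A_new/A_old = 0.86^(1/0.36) = 0.86^2.778
ln(A_new/A_old) = ln 0.86 / 0.36 = -0.1508 / 0.36 = -0.4190
A_new/A_old = e^-0.4190 ≈ 0.6577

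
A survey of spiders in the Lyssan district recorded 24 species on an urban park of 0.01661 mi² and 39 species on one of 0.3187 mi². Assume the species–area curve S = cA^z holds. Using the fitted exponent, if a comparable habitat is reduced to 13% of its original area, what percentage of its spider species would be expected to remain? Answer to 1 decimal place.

z = ln(39/24) / ln(0.3187/0.01661) = 0.4855 / 2.9542 = 0.1643
S_new/S_old = (A_new/A_old)^z = 0.13^0.1643 = exp(0.1643 × -2.0402) = 0.7151

71.5%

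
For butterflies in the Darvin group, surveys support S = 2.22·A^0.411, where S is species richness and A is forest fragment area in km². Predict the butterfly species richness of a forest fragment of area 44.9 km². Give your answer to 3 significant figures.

S = 2.22 × 44.9^0.411
ln S = ln 2.22 + 0.411 × ln 44.9 = 0.7975 + 0.411 × 3.8044 = 2.3611
S = e^2.3611 ≈ 10.6

10.6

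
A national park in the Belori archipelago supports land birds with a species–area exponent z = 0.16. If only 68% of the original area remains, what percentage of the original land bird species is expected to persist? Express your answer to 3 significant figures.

S_new/S_old = (A_new/A_old)^z = 0.68^0.16
= exp(0.16 × ln 0.68) = exp(0.16 × -0.3857) = exp(-0.0617) ≈ 0.9402

94.0%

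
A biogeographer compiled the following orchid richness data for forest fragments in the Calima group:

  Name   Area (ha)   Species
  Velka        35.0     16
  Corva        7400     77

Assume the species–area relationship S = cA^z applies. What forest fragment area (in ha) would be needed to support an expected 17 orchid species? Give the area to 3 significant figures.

z = ln(77/16) / ln(7400/35) = 1.5712 / 5.3539 = 0.2935
c = 16 / 35^0.2935 = 16 / 2.839 = 5.636
A = (17/5.636)^(1/0.2935) ⇒ ln A = ln(3.016)/0.2935 = 3.7619
A = e^3.7619 ≈ 43.03 ha

43.0 ha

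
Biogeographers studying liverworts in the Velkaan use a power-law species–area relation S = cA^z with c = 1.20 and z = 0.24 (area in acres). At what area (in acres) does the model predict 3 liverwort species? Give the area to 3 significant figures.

45.5 acres

3 = 1.2 × A^0.24  ⇒  A^0.24 = 3/1.2 = 2.5
ln A = ln(2.5) / 0.24 = 0.9163 / 0.24 = 3.8179
A = e^3.8179 ≈ 45.51 acres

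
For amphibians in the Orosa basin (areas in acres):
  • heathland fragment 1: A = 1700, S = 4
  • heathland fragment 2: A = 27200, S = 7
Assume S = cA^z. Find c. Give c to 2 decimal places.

0.89

z = ln(S₂/S₁) / ln(A₂/A₁) = ln(7/4) / ln(27200/1700) = 0.5596 / 2.7726 = 0.2018
c = S₁ / A₁^z = 4 / 1700^0.2018 = 4 / 4.488 = 0.8913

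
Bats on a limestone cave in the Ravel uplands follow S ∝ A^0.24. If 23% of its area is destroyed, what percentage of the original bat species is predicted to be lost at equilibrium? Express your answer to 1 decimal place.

6.1%

S_new/S_old = (A_new/A_old)^z = 0.77^0.24
= exp(0.24 × ln 0.77) = exp(0.24 × -0.2614) = exp(-0.0627) ≈ 0.9392
Fraction lost = 1 − 0.9392 = 0.0608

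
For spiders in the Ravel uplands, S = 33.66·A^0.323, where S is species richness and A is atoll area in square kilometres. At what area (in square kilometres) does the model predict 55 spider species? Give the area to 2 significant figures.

4.6 square kilometres

55 = 33.66 × A^0.323  ⇒  A^0.323 = 55/33.66 = 1.634
ln A = ln(1.634) / 0.323 = 0.4910 / 0.323 = 1.5202
A = e^1.5202 ≈ 4.573 square kilometres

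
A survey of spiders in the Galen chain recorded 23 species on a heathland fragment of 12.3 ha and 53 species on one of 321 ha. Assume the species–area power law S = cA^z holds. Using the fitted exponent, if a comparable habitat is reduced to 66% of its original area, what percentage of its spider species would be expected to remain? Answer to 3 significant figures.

z = ln(53/23) / ln(321/12.3) = 0.8348 / 3.2618 = 0.2559
S_new/S_old = (A_new/A_old)^z = 0.66^0.2559 = exp(0.2559 × -0.4155) = 0.8991

89.9%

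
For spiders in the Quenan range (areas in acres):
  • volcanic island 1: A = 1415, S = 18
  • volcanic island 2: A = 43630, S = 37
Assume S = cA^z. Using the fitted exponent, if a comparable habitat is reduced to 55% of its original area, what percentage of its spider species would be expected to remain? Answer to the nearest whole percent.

88%

z = ln(37/18) / ln(43630/1415) = 0.7205 / 3.4286 = 0.2102
S_new/S_old = (A_new/A_old)^z = 0.55^0.2102 = exp(0.2102 × -0.5978) = 0.8819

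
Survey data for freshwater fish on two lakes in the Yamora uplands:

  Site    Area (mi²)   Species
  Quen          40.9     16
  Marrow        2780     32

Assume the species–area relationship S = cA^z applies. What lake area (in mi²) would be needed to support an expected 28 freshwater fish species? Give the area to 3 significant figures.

z = ln(32/16) / ln(2780/40.9) = 0.6931 / 4.2191 = 0.1643
c = 16 / 40.9^0.1643 = 16 / 1.84 = 8.696
A = (28/8.696)^(1/0.1643) ⇒ ln A = ln(3.22)/0.1643 = 7.1174
A = e^7.1174 ≈ 1233 mi²

1230 mi²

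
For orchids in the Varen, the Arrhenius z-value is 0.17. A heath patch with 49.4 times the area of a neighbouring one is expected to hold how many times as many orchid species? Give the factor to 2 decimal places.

1.94

S₂/S₁ = (A₂/A₁)^z = 49.4^0.17
ln(S₂/S₁) = 0.17 × ln 49.4 = 0.17 × 3.9000 = 0.6630
S₂/S₁ = e^0.6630 ≈ 1.941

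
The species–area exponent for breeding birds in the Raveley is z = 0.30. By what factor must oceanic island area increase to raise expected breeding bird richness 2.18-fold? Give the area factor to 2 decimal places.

13.43

(A₂/A₁)^0.3 = 2.18, so A₂/A₁ = 2.18^(1/0.3) = 2.18^3.333
ln(A₂/A₁) = ln 2.18 / 0.3 = 0.7793 / 0.3 = 2.5977
A₂/A₁ = e^2.5977 ≈ 13.43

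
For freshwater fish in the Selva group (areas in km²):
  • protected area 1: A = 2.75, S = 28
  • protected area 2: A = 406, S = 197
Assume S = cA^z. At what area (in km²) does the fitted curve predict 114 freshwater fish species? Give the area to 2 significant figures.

z = ln(197/28) / ln(406/2.75) = 1.9510 / 4.9948 = 0.3906
c = 28 / 2.75^0.3906 = 28 / 1.485 = 18.86
A = (114/18.86)^(1/0.3906) ⇒ ln A = ln(6.044)/0.3906 = 4.6060
A = e^4.6060 ≈ 100.1 km²

100 km²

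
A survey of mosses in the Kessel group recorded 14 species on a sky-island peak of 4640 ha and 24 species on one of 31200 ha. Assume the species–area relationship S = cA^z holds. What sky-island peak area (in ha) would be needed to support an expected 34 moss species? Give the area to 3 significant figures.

z = ln(24/14) / ln(31200/4640) = 0.5390 / 1.9057 = 0.2828
c = 14 / 4640^0.2828 = 14 / 10.89 = 1.286
A = (34/1.286)^(1/0.2828) ⇒ ln A = ln(26.45)/0.2828 = 11.5797
A = e^11.5797 ≈ 106902 ha

107000 ha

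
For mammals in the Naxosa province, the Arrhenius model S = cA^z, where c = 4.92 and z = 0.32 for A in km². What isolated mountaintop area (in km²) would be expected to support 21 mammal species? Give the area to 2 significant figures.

93 km²

21 = 4.92 × A^0.32  ⇒  A^0.32 = 21/4.92 = 4.268
ln A = ln(4.268) / 0.32 = 1.4512 / 0.32 = 4.5350
A = e^4.5350 ≈ 93.23 km²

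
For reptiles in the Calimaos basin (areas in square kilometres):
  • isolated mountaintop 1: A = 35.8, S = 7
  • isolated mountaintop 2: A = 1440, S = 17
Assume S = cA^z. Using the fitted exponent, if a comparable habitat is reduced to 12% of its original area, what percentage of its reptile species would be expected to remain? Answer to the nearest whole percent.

60%

z = ln(17/7) / ln(1440/35.8) = 0.8873 / 3.6945 = 0.2402
S_new/S_old = (A_new/A_old)^z = 0.12^0.2402 = exp(0.2402 × -2.1203) = 0.601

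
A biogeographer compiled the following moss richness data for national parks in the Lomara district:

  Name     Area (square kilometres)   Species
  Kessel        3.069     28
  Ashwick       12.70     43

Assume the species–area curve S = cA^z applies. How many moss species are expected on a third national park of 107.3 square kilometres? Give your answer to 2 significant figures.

82

z = ln(43/28) / ln(12.7/3.069) = 0.4290 / 1.4203 = 0.3021
c = 28 / 3.069^0.3021 = 28 / 1.403 = 19.96
S₃ = 19.96 × 107.3^0.3021 = 19.96 × 4.105 ≈ 81.92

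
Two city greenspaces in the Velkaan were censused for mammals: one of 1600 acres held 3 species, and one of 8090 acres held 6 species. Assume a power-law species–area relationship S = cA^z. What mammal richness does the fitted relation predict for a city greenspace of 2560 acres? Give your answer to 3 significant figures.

z = ln(6/3) / ln(8090/1600) = 0.6931 / 1.6206 = 0.4277
c = 3 / 1600^0.4277 = 3 / 23.46 = 0.1279
S₃ = 0.1279 × 2560^0.4277 = 0.1279 × 28.69 ≈ 3.668

3.67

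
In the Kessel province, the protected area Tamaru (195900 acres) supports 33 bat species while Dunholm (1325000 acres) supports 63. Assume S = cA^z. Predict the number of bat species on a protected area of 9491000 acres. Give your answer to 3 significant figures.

123

z = ln(63/33) / ln(1325000/195900) = 0.6466 / 1.9116 = 0.3383
c = 33 / 195900^0.3383 = 33 / 61.68 = 0.535
S₃ = 0.535 × 9491000^0.3383 = 0.535 × 229.2 ≈ 122.6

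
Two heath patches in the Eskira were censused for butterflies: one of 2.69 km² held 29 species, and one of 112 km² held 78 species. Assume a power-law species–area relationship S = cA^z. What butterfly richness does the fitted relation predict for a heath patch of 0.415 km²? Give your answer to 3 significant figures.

z = ln(78/29) / ln(112/2.69) = 0.9894 / 3.7290 = 0.2653
c = 29 / 2.69^0.2653 = 29 / 1.3 = 22.3
S₃ = 22.3 × 0.415^0.2653 = 22.3 × 0.7919 ≈ 17.66

17.7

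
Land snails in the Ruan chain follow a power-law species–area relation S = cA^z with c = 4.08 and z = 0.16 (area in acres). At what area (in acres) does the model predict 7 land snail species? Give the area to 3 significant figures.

29.2 acres

7 = 4.08 × A^0.16  ⇒  A^0.16 = 7/4.08 = 1.716
ln A = ln(1.716) / 0.16 = 0.5398 / 0.16 = 3.3738
A = e^3.3738 ≈ 29.19 acres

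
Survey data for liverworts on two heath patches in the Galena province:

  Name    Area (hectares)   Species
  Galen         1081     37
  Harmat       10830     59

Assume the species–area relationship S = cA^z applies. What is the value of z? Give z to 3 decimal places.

Taking logs: ln S = ln c + z ln A, so z = (ln S₂ − ln S₁)/(ln A₂ − ln A₁).
z = ln(59/37) / ln(10830/1081) = ln(1.595) / ln(10.02) = 0.4666 / 2.3044 = 0.2025

0.202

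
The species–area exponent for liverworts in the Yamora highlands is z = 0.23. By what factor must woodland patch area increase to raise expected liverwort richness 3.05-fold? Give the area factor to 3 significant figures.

(A₂/A₁)^0.23 = 3.05, so A₂/A₁ = 3.05^(1/0.23) = 3.05^4.348
ln(A₂/A₁) = ln 3.05 / 0.23 = 1.1151 / 0.23 = 4.8484
A₂/A₁ = e^4.8484 ≈ 127.5

128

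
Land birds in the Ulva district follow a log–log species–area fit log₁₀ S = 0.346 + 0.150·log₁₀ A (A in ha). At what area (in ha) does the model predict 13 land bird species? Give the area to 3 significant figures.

132000 ha

13 = 2.218 × A^0.15  ⇒  A^0.15 = 13/2.218 = 5.861
ln A = ln(5.861) / 0.15 = 1.7683 / 0.15 = 11.7884
A = e^11.7884 ≈ 131711 ha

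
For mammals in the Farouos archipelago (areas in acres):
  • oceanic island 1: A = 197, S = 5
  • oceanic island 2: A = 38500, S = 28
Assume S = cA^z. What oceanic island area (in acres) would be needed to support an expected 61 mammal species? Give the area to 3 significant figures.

z = ln(28/5) / ln(38500/197) = 1.7228 / 5.2752 = 0.3266
c = 5 / 197^0.3266 = 5 / 5.615 = 0.8905
A = (61/0.8905)^(1/0.3266) ⇒ ln A = ln(68.5)/0.3266 = 12.9427
A = e^12.9427 ≈ 417794 acres

418000 acres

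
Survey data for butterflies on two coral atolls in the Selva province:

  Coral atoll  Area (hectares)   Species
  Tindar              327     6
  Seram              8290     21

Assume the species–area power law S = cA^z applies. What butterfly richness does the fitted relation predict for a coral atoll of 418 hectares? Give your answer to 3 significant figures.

z = ln(21/6) / ln(8290/327) = 1.2528 / 3.2328 = 0.3875
c = 6 / 327^0.3875 = 6 / 9.428 = 0.6364
S₃ = 0.6364 × 418^0.3875 = 0.6364 × 10.37 ≈ 6.599

6.60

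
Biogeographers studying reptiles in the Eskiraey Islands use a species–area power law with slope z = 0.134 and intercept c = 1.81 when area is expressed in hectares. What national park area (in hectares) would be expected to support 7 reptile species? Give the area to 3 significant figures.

7 = 1.81 × A^0.134  ⇒  A^0.134 = 7/1.81 = 3.867
ln A = ln(3.867) / 0.134 = 1.3526 / 0.134 = 10.0939
A = e^10.0939 ≈ 24195 hectares

24200 hectares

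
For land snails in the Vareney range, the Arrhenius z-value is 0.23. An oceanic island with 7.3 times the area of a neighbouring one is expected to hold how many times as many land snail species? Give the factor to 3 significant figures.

S₂/S₁ = (A₂/A₁)^z = 7.3^0.23
ln(S₂/S₁) = 0.23 × ln 7.3 = 0.23 × 1.9879 = 0.4572
S₂/S₁ = e^0.4572 ≈ 1.58

1.58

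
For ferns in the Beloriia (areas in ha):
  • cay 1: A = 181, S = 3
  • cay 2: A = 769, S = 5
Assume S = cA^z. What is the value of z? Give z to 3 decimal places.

0.353

Taking logs: ln S = ln c + z ln A, so z = (ln S₂ − ln S₁)/(ln A₂ − ln A₁).
z = ln(5/3) / ln(769/181) = ln(1.667) / ln(4.249) = 0.5108 / 1.4466 = 0.3531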